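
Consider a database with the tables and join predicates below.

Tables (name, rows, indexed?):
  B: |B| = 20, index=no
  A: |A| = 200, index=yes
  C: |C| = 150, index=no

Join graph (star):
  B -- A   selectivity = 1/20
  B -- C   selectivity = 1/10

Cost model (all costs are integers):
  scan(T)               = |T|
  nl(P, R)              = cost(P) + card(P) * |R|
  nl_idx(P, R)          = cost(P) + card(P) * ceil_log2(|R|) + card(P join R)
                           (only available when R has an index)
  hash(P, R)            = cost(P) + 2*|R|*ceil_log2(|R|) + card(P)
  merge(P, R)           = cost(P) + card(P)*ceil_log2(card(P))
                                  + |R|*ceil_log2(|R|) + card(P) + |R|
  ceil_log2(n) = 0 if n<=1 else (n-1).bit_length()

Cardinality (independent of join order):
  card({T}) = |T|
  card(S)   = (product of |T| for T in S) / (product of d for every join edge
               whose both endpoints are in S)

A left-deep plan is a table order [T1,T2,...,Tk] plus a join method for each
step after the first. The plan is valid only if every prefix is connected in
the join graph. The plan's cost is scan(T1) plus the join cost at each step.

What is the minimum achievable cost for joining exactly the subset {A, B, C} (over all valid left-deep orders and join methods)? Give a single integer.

Selinger DP over subsets of {A,B,C}:
  {B}: scan cost=20, card=20
  {A}: scan cost=200, card=200
  {C}: scan cost=150, card=150
  {AB}: card=200; try (A,nl_idx)→380, (B,hash)→600, (A,merge)→1940, (B,merge)→2120, (A,hash)→3240, (A,nl)→4020 …(+1); best=380 via (A,nl_idx)
  {BC}: card=300; try (B,hash)→500, (C,merge)→1490, (B,merge)→1620, (C,hash)→2440, (C,nl)→3020, (B,nl)→3150; best=500 via (B,hash)
  {ABC}: card=3000; try (C,hash)→2980, (C,merge)→3530, (A,hash)→4000, (A,merge)→5300, (A,nl_idx)→5900, (C,nl)→30380 …(+1); best=2980 via (C,hash)

2980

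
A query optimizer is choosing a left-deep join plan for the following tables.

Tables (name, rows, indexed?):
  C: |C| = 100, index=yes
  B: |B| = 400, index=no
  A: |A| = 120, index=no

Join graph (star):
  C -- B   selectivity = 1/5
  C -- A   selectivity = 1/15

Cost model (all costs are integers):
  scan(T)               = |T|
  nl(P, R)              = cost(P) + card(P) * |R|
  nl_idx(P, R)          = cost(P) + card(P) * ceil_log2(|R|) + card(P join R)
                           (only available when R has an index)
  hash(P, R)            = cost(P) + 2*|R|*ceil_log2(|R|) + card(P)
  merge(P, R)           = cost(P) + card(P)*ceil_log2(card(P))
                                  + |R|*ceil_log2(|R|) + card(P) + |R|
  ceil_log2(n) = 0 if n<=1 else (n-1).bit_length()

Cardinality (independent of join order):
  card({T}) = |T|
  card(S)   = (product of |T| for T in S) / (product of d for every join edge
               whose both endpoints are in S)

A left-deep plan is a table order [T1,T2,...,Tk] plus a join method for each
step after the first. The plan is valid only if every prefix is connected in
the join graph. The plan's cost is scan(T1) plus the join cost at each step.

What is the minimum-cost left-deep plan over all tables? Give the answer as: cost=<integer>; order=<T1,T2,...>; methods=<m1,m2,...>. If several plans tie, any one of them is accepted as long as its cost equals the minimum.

Selinger DP (subsets sized 1..n):
  {C}: scan cost=100, card=100
  {B}: scan cost=400, card=400
  {A}: scan cost=120, card=120
  {BC}: card=8000; try (C,hash)→2200, (B,merge)→4900, (C,merge)→5200, (B,hash)→7400, (C,nl_idx)→11200, (B,nl)→40100 …(+1); best=2200 via (C,hash)
  {AC}: card=800; try (C,hash)→1640, (C,nl_idx)→1760, (A,merge)→1860, (C,merge)→1880, (A,hash)→1880, (A,nl)→12100 …(+1); best=1640 via (C,hash)
  {ABC}: card=64000; try (B,hash)→9640, (A,hash)→11880, (B,merge)→14440, (A,merge)→115160, (B,nl)→321640, (A,nl)→962200; best=9640 via (B,hash)

cost=9640; order=A,C,B; methods=hash,hash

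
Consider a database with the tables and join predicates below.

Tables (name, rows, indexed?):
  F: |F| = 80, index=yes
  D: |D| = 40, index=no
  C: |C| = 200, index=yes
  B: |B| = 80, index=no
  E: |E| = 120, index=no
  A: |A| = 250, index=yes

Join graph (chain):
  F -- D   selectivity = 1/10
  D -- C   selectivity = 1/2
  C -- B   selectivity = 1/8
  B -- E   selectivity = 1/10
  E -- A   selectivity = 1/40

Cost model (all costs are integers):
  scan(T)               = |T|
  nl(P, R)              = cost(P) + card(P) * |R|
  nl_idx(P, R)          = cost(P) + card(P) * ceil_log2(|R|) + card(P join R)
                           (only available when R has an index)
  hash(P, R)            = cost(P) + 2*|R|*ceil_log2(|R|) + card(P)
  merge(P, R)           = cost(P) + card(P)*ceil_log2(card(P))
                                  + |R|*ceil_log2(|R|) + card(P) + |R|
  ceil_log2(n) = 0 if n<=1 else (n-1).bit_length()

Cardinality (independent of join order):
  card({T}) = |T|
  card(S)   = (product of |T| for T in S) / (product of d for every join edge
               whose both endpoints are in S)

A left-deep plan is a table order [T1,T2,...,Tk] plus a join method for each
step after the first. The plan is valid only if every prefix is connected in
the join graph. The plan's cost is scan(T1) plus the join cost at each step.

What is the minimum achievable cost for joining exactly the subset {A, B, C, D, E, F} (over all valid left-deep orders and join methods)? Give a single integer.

Selinger DP over subsets of {A,B,C,D,E,F}:
  {F}: scan cost=80, card=80
  {D}: scan cost=40, card=40
  {C}: scan cost=200, card=200
  {B}: scan cost=80, card=80
  {E}: scan cost=120, card=120
  {A}: scan cost=250, card=250
  {DF}: card=320; try (F,nl_idx)→640, (D,hash)→640, (F,merge)→960, (D,merge)→1000, (F,hash)→1200, (F,nl)→3240 …(+1); best=640 via (F,nl_idx)
  {CD}: card=4000; try (D,hash)→880, (C,merge)→2120, (D,merge)→2280, (C,hash)→3280, (C,nl_idx)→4360, (C,nl)→8040 …(+1); best=880 via (D,hash)
  {BC}: card=2000; try (B,hash)→1520, (C,merge)→2520, (B,merge)→2640, (C,nl_idx)→2720, (C,hash)→3360, (C,nl)→16080 …(+1); best=1520 via (B,hash)
  {BE}: card=960; try (B,hash)→1360, (E,merge)→1680, (B,merge)→1720, (E,hash)→1840, (E,nl)→9680, (B,nl)→9720; best=1360 via (B,hash)
  {AE}: card=750; try (A,nl_idx)→1830, (E,hash)→2180, (A,merge)→3330, (E,merge)→3460, (A,hash)→4240, (A,nl)→30120 …(+1); best=1830 via (A,nl_idx)
  {CDF}: card=32000; try (C,hash)→4160, (C,merge)→5640, (F,hash)→6000, (C,nl_idx)→35200, (F,merge)→53520, (F,nl_idx)→60880 …(+2); best=4160 via (C,hash)
  {BCD}: card=40000; try (D,hash)→4000, (B,hash)→6000, (D,merge)→25800, (B,merge)→53520, (D,nl)→81520, (B,nl)→320880; best=4000 via (D,hash)
  {BCE}: card=24000; try (E,hash)→5200, (C,hash)→5520, (C,merge)→13720, (E,merge)→26480, (C,nl_idx)→33040, (C,nl)→193360 …(+1); best=5200 via (E,hash)
  {ABE}: card=6000; try (B,hash)→3700, (A,hash)→6320, (B,merge)→10720, (A,merge)→14170, (A,nl_idx)→15040, (B,nl)→61830 …(+1); best=3700 via (B,hash)
  {BCDF}: card=320000; try (B,hash)→37280, (F,hash)→45120, (B,merge)→516800, (F,nl_idx)→604000, (F,merge)→684640, (B,nl)→2564160 …(+1); best=37280 via (B,hash)
  {BCDE}: card=480000; try (D,hash)→29680, (E,hash)→45680, (D,merge)→389480, (E,merge)→684960, (D,nl)→965200, (E,nl)→4804000; best=29680 via (D,hash)
  {ABCE}: card=150000; try (C,hash)→12900, (A,hash)→33200, (C,merge)→89500, (C,nl_idx)→201700, (A,nl_idx)→347200, (A,merge)→391450 …(+2); best=12900 via (C,hash)
  {BCDEF}: card=3840000; try (E,hash)→358960, (F,hash)→510800, (E,merge)→6438240, (F,nl_idx)→7229680, (F,merge)→9630320, (F,nl)→38429680 …(+1); best=358960 via (E,hash)
  {ABCDE}: card=3000000; try (D,hash)→163380, (A,hash)→513680, (D,merge)→2863180, (D,nl)→6012900, (A,nl_idx)→6869680, (A,merge)→9631930 …(+1); best=163380 via (D,hash)
  {ABCDEF}: card=24000000; try (F,hash)→3164500, (A,hash)→4202960, (F,nl_idx)→45163380, (A,nl_idx)→55078960, (F,merge)→69164020, (A,merge)→88681210 …(+2); best=3164500 via (F,hash)

3164500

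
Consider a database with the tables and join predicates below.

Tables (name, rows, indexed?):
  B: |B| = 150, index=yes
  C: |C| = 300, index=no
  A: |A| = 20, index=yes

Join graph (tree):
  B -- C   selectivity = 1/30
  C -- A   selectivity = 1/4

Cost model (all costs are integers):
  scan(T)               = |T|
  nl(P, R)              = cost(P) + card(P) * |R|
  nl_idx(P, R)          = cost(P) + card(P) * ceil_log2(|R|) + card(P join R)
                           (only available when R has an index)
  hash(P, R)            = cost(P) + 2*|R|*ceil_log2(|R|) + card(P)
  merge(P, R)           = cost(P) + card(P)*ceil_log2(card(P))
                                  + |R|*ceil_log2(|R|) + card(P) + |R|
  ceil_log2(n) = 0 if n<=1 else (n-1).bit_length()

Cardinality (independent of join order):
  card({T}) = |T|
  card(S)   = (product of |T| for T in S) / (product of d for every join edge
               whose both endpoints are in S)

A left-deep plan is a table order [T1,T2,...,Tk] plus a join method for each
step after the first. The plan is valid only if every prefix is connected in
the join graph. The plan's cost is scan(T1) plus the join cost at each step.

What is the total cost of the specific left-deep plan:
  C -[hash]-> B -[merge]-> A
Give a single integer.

21120

step 1: scan C: cost=300, card=300
step 2: join B via hash
    card(P join B) = 300*150/(30) = 1500
    cost = 300 + 2*150*8 + 300 = 3000
step 3: join A via merge
    card(P join A) = 1500*20/(4) = 7500
    cost = 3000 + 1500*11 + 20*5 + 1500 + 20 = 21120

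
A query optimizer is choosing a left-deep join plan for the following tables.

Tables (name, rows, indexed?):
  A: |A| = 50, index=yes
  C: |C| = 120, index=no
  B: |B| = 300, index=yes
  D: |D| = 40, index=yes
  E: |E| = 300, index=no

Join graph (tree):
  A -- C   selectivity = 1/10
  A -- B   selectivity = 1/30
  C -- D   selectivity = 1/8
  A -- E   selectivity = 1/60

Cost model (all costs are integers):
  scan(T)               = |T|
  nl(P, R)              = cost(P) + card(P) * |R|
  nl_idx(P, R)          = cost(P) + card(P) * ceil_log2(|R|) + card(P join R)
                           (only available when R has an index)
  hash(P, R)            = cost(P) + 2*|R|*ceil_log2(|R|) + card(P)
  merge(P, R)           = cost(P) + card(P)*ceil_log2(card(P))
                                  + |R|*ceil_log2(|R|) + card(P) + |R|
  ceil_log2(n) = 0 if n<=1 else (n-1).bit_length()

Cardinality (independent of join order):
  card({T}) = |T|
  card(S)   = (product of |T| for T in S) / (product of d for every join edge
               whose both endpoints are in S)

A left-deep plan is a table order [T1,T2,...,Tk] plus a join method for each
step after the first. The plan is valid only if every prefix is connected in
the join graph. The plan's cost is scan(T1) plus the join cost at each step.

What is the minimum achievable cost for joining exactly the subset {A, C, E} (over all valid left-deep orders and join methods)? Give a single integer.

Selinger DP over subsets of {A,C,E}:
  {A}: scan cost=50, card=50
  {C}: scan cost=120, card=120
  {E}: scan cost=300, card=300
  {AC}: card=600; try (A,hash)→840, (C,merge)→1360, (A,merge)→1430, (A,nl_idx)→1440, (C,hash)→1780, (C,nl)→6050 …(+1); best=840 via (A,hash)
  {AE}: card=250; try (A,hash)→1200, (A,nl_idx)→2350, (E,merge)→3400, (A,merge)→3650, (E,hash)→5500, (E,nl)→15050 …(+1); best=1200 via (A,hash)
  {ACE}: card=3000; try (C,hash)→3130, (C,merge)→4410, (E,hash)→6840, (E,merge)→10440, (C,nl)→31200, (E,nl)→180840; best=3130 via (C,hash)

3130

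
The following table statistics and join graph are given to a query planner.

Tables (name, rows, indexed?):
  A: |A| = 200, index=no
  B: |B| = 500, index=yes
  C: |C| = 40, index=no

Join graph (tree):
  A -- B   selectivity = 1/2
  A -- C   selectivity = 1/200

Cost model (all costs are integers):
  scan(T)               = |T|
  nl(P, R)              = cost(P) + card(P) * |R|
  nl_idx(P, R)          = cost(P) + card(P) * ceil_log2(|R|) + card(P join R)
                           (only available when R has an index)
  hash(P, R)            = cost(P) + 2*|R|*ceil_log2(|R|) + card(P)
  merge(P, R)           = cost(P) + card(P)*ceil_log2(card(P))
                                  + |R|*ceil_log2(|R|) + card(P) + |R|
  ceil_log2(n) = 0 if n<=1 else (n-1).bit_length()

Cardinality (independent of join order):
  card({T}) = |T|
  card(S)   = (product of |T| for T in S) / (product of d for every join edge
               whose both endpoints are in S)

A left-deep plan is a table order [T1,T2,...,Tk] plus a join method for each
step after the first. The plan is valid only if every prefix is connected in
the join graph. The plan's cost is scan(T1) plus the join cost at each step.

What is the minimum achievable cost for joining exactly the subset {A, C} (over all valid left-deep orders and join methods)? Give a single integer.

Selinger DP over subsets of {A,C}:
  {A}: scan cost=200, card=200
  {C}: scan cost=40, card=40
  {AC}: card=40; try (C,hash)→880, (A,merge)→2120, (C,merge)→2280, (A,hash)→3280, (A,nl)→8040, (C,nl)→8200; best=880 via (C,hash)

880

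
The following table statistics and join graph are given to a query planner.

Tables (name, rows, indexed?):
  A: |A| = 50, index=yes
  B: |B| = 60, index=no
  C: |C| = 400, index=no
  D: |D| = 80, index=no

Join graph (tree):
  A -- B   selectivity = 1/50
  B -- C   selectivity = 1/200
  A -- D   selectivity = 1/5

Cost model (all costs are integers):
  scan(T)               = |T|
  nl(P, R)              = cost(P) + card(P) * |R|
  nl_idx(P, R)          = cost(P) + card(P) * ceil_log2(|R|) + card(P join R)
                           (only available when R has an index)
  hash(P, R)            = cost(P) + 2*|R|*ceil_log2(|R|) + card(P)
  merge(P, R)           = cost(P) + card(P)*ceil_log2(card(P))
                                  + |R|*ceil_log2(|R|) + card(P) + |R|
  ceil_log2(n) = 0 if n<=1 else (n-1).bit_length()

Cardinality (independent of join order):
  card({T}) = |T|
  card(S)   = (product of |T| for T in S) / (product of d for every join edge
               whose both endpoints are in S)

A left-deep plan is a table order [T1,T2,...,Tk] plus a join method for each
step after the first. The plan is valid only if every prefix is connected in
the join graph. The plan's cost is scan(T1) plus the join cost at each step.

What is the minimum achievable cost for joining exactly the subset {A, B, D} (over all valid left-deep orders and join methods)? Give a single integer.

1540

Selinger DP over subsets of {A,B,D}:
  {A}: scan cost=50, card=50
  {B}: scan cost=60, card=60
  {D}: scan cost=80, card=80
  {AB}: card=60; try (A,nl_idx)→480, (A,hash)→720, (B,hash)→820, (B,merge)→820, (A,merge)→830, (B,nl)→3050 …(+1); best=480 via (A,nl_idx)
  {AD}: card=800; try (A,hash)→760, (D,merge)→1040, (A,merge)→1070, (D,hash)→1220, (A,nl_idx)→1360, (D,nl)→4050 …(+1); best=760 via (A,hash)
  {ABD}: card=960; try (D,merge)→1540, (D,hash)→1660, (B,hash)→2280, (D,nl)→5280, (B,merge)→9980, (B,nl)→48760; best=1540 via (D,merge)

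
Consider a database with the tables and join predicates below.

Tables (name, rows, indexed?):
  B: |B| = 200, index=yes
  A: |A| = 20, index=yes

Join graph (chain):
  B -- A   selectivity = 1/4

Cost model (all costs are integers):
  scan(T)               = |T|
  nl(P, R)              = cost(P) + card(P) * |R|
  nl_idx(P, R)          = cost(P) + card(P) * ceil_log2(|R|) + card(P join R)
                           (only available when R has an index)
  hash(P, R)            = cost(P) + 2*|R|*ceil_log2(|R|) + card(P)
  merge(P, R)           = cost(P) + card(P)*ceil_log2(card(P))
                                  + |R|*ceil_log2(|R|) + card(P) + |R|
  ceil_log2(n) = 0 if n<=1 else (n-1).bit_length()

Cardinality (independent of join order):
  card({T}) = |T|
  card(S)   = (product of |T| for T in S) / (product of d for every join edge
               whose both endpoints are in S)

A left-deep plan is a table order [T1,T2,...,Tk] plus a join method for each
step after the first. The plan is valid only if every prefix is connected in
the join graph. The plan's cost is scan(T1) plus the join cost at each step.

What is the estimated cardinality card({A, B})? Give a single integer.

1000

Tables in S: A(20), B(200)
Edges inside S: B-A(d=4)
numerator = 20 * 200 = 4000
denominator = 4 = 4
card(S) = 4000 / 4 = 1000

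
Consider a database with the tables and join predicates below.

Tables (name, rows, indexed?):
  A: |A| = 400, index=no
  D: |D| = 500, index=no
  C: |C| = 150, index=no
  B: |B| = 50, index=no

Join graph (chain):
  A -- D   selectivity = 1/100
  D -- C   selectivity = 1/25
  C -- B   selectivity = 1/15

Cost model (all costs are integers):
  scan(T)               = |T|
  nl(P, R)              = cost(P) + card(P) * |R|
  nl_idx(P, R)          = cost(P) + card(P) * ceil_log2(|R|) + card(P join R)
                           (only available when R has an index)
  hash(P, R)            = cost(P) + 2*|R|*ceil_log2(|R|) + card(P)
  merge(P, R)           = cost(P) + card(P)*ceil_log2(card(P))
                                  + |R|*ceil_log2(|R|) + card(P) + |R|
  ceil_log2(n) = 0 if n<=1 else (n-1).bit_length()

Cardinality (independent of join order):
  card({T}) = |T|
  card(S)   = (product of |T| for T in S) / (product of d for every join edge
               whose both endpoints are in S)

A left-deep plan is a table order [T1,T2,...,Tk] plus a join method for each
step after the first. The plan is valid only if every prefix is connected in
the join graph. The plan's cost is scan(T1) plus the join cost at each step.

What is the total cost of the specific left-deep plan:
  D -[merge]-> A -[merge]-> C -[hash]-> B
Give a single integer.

47450

step 1: scan D: cost=500, card=500
step 2: join A via merge
    card(P join A) = 500*400/(100) = 2000
    cost = 500 + 500*9 + 400*9 + 500 + 400 = 9500
step 3: join C via merge
    card(P join C) = 2000*150/(25) = 12000
    cost = 9500 + 2000*11 + 150*8 + 2000 + 150 = 34850
step 4: join B via hash
    card(P join B) = 12000*50/(15) = 40000
    cost = 34850 + 2*50*6 + 12000 = 47450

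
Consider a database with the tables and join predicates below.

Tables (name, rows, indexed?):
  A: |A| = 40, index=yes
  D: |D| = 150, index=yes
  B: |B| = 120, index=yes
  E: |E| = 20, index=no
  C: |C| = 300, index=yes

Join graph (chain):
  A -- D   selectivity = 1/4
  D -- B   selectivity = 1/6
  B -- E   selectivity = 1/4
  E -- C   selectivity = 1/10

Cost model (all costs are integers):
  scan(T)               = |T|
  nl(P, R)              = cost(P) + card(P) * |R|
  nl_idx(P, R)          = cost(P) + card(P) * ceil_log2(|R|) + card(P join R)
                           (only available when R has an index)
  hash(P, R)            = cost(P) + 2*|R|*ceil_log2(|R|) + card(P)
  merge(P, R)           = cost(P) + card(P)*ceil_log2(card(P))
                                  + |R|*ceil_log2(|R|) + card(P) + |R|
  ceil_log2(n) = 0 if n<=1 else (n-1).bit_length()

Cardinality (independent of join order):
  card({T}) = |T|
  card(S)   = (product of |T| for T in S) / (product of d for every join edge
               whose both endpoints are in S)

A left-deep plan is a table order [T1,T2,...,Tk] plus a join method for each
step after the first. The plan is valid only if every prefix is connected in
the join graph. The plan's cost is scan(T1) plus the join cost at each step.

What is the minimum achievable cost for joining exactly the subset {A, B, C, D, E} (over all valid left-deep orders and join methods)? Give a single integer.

Selinger DP over subsets of {A,B,C,D,E}:
  {A}: scan cost=40, card=40
  {D}: scan cost=150, card=150
  {B}: scan cost=120, card=120
  {E}: scan cost=20, card=20
  {C}: scan cost=300, card=300
  {AD}: card=1500; try (A,hash)→780, (D,merge)→1670, (A,merge)→1780, (D,nl_idx)→1860, (D,hash)→2480, (A,nl_idx)→2550 …(+2); best=780 via (A,hash)
  {BD}: card=3000; try (B,hash)→1980, (D,merge)→2430, (B,merge)→2460, (D,hash)→2640, (D,nl_idx)→4080, (B,nl_idx)→4200 …(+2); best=1980 via (B,hash)
  {BE}: card=600; try (E,hash)→440, (B,nl_idx)→760, (B,merge)→1100, (E,merge)→1200, (B,hash)→1720, (B,nl)→2420 …(+1); best=440 via (E,hash)
  {CE}: card=600; try (E,hash)→800, (C,nl_idx)→800, (C,merge)→3140, (E,merge)→3420, (C,hash)→5440, (C,nl)→6020 …(+1); best=800 via (E,hash)
  {ABD}: card=30000; try (B,hash)→3960, (A,hash)→5460, (B,merge)→19740, (A,merge)→41260, (B,nl_idx)→41280, (A,nl_idx)→49980 …(+2); best=3960 via (B,hash)
  {BDE}: card=15000; try (D,hash)→3440, (E,hash)→5180, (D,merge)→8390, (D,nl_idx)→20240, (E,merge)→41100, (E,nl)→61980 …(+1); best=3440 via (D,hash)
  {BCE}: card=18000; try (B,hash)→3080, (C,hash)→6440, (B,merge)→8360, (C,merge)→10040, (B,nl_idx)→23000, (C,nl_idx)→23840 …(+2); best=3080 via (B,hash)
  {ABDE}: card=150000; try (A,hash)→18920, (E,hash)→34160, (A,merge)→228720, (A,nl_idx)→243440, (E,merge)→484080, (A,nl)→603440 …(+1); best=18920 via (A,hash)
  {BCDE}: card=450000; try (D,hash)→23480, (C,hash)→23840, (C,merge)→231440, (D,merge)→292430, (C,nl_idx)→588440, (D,nl_idx)→597080 …(+2); best=23480 via (D,hash)
  {ABCDE}: card=4500000; try (C,hash)→174320, (A,hash)→473960, (C,merge)→2871920, (C,nl_idx)→5868920, (A,nl_idx)→7223480, (A,merge)→9023760 …(+2); best=174320 via (C,hash)

174320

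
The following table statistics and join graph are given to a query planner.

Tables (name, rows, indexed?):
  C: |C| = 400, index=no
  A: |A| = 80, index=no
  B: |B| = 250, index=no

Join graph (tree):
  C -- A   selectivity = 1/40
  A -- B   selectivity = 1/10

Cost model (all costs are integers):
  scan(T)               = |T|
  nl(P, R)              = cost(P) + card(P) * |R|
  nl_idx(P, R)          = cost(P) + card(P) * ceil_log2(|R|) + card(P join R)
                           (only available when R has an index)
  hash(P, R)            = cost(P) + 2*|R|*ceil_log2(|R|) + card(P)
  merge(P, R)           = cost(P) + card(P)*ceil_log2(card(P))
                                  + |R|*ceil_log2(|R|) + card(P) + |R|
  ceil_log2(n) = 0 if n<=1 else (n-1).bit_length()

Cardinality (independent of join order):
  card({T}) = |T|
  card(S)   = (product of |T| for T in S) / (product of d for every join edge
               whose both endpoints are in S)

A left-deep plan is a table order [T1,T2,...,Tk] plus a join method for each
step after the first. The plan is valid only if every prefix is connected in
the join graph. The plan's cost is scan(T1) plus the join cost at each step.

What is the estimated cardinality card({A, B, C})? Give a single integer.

Tables in S: A(80), B(250), C(400)
Edges inside S: C-A(d=40), A-B(d=10)
numerator = 80 * 250 * 400 = 8000000
denominator = 40 * 10 = 400
card(S) = 8000000 / 400 = 20000

20000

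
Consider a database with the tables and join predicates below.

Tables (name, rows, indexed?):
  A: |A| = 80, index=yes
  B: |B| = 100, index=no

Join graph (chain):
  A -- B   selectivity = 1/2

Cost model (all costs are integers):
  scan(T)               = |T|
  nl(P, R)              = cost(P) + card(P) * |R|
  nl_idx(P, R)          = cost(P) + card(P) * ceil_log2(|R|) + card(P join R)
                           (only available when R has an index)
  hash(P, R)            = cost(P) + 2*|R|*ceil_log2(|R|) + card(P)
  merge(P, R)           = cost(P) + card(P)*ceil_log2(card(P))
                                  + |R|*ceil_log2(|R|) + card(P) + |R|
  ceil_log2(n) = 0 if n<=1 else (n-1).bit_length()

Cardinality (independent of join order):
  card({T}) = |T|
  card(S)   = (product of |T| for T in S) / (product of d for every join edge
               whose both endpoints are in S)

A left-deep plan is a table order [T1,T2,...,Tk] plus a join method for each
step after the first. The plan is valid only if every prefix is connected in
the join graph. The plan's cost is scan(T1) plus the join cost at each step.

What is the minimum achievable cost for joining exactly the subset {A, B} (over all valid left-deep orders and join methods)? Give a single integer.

1320

Selinger DP over subsets of {A,B}:
  {A}: scan cost=80, card=80
  {B}: scan cost=100, card=100
  {AB}: card=4000; try (A,hash)→1320, (B,merge)→1520, (A,merge)→1540, (B,hash)→1560, (A,nl_idx)→4800, (B,nl)→8080 …(+1); best=1320 via (A,hash)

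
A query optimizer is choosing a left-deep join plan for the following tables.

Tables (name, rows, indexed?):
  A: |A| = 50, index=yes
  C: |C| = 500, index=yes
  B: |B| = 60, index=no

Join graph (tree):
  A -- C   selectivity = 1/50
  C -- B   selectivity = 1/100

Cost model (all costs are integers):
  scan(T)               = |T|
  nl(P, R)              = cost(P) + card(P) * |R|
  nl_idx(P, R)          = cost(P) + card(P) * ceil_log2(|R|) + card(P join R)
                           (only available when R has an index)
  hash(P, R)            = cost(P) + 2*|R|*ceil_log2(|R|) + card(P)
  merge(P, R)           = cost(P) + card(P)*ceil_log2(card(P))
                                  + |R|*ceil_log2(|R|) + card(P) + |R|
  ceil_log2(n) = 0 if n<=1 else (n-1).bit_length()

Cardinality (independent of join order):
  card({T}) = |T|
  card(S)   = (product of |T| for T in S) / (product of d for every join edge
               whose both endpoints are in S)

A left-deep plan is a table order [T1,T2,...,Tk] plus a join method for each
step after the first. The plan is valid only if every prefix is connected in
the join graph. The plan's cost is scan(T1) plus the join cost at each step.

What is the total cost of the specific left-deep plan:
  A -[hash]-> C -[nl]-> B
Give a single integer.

39100

step 1: scan A: cost=50, card=50
step 2: join C via hash
    card(P join C) = 50*500/(50) = 500
    cost = 50 + 2*500*9 + 50 = 9100
step 3: join B via nl
    card(P join B) = 500*60/(100) = 300
    cost = 9100 + 500*60 = 39100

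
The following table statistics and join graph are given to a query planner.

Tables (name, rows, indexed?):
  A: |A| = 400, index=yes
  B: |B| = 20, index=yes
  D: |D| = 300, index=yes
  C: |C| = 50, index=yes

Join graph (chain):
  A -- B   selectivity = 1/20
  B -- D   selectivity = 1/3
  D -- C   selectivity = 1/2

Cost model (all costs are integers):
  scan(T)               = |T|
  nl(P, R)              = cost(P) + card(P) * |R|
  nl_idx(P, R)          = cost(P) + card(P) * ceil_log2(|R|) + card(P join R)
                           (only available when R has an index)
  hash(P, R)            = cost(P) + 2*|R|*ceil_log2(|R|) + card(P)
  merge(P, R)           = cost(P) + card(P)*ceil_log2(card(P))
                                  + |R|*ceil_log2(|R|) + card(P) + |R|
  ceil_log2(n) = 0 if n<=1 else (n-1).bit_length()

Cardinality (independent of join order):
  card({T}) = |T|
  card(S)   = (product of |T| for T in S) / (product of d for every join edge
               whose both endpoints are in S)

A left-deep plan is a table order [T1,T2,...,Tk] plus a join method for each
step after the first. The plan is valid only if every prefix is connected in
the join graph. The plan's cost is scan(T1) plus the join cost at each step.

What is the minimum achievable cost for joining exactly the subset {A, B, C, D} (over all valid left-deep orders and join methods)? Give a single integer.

47000

Selinger DP over subsets of {A,B,C,D}:
  {A}: scan cost=400, card=400
  {B}: scan cost=20, card=20
  {D}: scan cost=300, card=300
  {C}: scan cost=50, card=50
  {AB}: card=400; try (A,nl_idx)→600, (B,hash)→1000, (B,nl_idx)→2800, (A,merge)→4140, (B,merge)→4520, (A,hash)→7240 …(+2); best=600 via (A,nl_idx)
  {BD}: card=2000; try (B,hash)→800, (D,nl_idx)→2200, (D,merge)→3140, (B,merge)→3420, (B,nl_idx)→3800, (D,hash)→5440 …(+2); best=800 via (B,hash)
  {CD}: card=7500; try (C,hash)→1200, (D,merge)→3400, (C,merge)→3650, (D,hash)→5500, (D,nl_idx)→8000, (C,nl_idx)→9600 …(+2); best=1200 via (C,hash)
  {ABD}: card=40000; try (D,hash)→6400, (D,merge)→7600, (A,hash)→10000, (A,merge)→28800, (D,nl_idx)→44200, (A,nl_idx)→58800 …(+2); best=6400 via (D,hash)
  {BCD}: card=50000; try (C,hash)→3400, (B,hash)→8900, (C,merge)→25150, (C,nl_idx)→62800, (B,nl_idx)→88700, (C,nl)→100800 …(+2); best=3400 via (C,hash)
  {ABCD}: card=1000000; try (C,hash)→47000, (A,hash)→60600, (C,merge)→686750, (A,merge)→857400, (C,nl_idx)→1246400, (A,nl_idx)→1453400 …(+2); best=47000 via (C,hash)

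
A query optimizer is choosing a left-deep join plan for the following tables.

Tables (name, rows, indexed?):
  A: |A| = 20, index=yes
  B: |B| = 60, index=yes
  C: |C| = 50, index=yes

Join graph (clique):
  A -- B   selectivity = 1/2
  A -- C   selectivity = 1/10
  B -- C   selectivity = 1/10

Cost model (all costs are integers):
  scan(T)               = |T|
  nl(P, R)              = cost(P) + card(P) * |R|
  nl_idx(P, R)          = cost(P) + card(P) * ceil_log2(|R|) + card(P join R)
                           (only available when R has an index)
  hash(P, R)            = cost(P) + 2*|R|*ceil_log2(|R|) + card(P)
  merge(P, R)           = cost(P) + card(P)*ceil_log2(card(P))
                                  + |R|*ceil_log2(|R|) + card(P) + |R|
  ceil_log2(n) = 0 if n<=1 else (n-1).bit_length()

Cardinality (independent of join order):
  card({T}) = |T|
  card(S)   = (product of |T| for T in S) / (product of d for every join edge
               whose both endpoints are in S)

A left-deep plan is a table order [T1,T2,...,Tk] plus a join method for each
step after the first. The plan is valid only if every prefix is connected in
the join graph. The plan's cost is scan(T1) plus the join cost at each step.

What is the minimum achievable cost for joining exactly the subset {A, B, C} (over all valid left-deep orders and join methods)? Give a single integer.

Selinger DP over subsets of {A,B,C}:
  {A}: scan cost=20, card=20
  {B}: scan cost=60, card=60
  {C}: scan cost=50, card=50
  {AB}: card=600; try (A,hash)→320, (B,merge)→560, (A,merge)→600, (B,nl_idx)→740, (B,hash)→760, (A,nl_idx)→960 …(+2); best=320 via (A,hash)
  {AC}: card=100; try (C,nl_idx)→240, (A,hash)→300, (A,nl_idx)→400, (C,merge)→490, (A,merge)→520, (C,hash)→640 …(+2); best=240 via (C,nl_idx)
  {BC}: card=300; try (B,nl_idx)→650, (C,hash)→720, (C,nl_idx)→720, (B,hash)→820, (B,merge)→820, (C,merge)→830 …(+2); best=650 via (B,nl_idx)
  {ABC}: card=300; try (B,hash)→1060, (B,nl_idx)→1140, (A,hash)→1150, (B,merge)→1460, (C,hash)→1520, (A,nl_idx)→2450 …(+6); best=1060 via (B,hash)

1060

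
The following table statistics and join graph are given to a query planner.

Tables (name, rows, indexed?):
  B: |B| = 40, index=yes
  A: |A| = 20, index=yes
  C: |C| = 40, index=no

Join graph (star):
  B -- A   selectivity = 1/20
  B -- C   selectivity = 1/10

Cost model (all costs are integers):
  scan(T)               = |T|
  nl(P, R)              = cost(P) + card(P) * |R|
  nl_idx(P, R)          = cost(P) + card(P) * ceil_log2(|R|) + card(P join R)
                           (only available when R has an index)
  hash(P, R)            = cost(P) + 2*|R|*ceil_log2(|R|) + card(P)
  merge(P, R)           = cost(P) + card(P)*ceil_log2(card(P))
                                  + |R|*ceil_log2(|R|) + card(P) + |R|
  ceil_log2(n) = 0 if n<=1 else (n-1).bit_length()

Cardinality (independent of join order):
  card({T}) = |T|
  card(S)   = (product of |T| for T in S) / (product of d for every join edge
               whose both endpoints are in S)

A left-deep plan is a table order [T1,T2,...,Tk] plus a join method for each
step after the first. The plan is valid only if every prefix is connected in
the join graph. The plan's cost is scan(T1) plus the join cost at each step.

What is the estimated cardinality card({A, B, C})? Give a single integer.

Tables in S: A(20), B(40), C(40)
Edges inside S: B-A(d=20), B-C(d=10)
numerator = 20 * 40 * 40 = 32000
denominator = 20 * 10 = 200
card(S) = 32000 / 200 = 160

160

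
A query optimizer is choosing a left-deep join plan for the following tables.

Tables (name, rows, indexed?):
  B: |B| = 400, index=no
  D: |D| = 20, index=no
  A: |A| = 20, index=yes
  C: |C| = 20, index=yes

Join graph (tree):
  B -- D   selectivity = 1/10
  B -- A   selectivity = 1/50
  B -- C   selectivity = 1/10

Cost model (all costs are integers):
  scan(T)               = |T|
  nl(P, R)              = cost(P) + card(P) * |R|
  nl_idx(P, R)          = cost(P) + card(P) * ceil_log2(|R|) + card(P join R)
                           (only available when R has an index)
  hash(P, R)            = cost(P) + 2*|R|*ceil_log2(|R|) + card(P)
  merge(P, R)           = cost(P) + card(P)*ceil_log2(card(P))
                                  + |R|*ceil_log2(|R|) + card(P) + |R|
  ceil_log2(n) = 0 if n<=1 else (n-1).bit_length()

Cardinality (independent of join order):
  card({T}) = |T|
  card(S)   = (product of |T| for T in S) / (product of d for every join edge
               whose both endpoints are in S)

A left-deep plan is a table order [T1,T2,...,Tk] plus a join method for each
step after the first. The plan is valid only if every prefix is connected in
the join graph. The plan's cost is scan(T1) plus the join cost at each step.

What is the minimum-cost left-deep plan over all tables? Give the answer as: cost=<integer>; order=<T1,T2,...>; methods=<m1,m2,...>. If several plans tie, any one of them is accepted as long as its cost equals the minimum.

cost=1880; order=B,A,C,D; methods=hash,hash,hash

Selinger DP (subsets sized 1..n):
  {B}: scan cost=400, card=400
  {D}: scan cost=20, card=20
  {A}: scan cost=20, card=20
  {C}: scan cost=20, card=20
  {BD}: card=800; try (D,hash)→1000, (B,merge)→4140, (D,merge)→4520, (B,hash)→7240, (B,nl)→8020, (D,nl)→8400; best=1000 via (D,hash)
  {AB}: card=160; try (A,hash)→1000, (A,nl_idx)→2560, (B,merge)→4140, (A,merge)→4520, (B,hash)→7240, (B,nl)→8020 …(+1); best=1000 via (A,hash)
  {BC}: card=800; try (C,hash)→1000, (C,nl_idx)→3200, (B,merge)→4140, (C,merge)→4520, (B,hash)→7240, (B,nl)→8020 …(+1); best=1000 via (C,hash)
  {ABD}: card=320; try (D,hash)→1360, (A,hash)→2000, (D,merge)→2560, (D,nl)→4200, (A,nl_idx)→5320, (A,merge)→9920 …(+1); best=1360 via (D,hash)
  {BCD}: card=1600; try (D,hash)→2000, (C,hash)→2000, (C,nl_idx)→6600, (D,merge)→9920, (C,merge)→9920, (D,nl)→17000 …(+1); best=2000 via (D,hash)
  {ABC}: card=320; try (C,hash)→1360, (A,hash)→2000, (C,nl_idx)→2120, (C,merge)→2560, (C,nl)→4200, (A,nl_idx)→5320 …(+2); best=1360 via (C,hash)
  {ABCD}: card=640; try (D,hash)→1880, (C,hash)→1880, (C,nl_idx)→3600, (A,hash)→3800, (D,merge)→4680, (C,merge)→4680 …(+5); best=1880 via (D,hash)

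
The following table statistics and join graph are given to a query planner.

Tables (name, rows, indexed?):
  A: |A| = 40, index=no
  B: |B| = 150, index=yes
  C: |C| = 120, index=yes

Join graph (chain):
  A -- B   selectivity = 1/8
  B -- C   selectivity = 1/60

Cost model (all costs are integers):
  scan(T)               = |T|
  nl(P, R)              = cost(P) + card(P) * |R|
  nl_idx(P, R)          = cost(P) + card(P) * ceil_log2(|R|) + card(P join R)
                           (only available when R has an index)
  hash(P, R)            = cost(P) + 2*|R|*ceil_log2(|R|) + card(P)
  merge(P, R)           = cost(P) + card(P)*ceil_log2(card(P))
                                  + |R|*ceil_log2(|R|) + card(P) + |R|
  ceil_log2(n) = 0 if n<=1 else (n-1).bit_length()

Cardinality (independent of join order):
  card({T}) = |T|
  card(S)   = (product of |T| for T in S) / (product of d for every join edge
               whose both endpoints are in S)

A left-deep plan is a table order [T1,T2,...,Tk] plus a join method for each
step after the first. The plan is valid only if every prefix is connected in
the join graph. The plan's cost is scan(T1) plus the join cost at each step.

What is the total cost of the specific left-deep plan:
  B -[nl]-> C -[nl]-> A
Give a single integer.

step 1: scan B: cost=150, card=150
step 2: join C via nl
    card(P join C) = 150*120/(60) = 300
    cost = 150 + 150*120 = 18150
step 3: join A via nl
    card(P join A) = 300*40/(8) = 1500
    cost = 18150 + 300*40 = 30150

30150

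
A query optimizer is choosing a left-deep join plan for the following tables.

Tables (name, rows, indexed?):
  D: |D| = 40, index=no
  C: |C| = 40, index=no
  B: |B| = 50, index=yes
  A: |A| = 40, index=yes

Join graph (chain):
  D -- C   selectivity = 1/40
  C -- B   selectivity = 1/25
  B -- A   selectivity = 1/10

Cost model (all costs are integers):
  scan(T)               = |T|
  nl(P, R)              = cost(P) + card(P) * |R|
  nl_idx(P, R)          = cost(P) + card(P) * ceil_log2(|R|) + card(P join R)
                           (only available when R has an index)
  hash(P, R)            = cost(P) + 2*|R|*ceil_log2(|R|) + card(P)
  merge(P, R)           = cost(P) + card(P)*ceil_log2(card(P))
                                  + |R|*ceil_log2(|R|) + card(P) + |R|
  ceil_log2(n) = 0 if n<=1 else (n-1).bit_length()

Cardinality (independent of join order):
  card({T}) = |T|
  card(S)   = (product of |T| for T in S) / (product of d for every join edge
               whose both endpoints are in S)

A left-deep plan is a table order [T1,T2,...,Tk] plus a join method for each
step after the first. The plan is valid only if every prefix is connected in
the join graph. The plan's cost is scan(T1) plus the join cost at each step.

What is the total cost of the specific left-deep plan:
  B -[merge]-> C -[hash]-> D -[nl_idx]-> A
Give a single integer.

step 1: scan B: cost=50, card=50
step 2: join C via merge
    card(P join C) = 50*40/(25) = 80
    cost = 50 + 50*6 + 40*6 + 50 + 40 = 680
step 3: join D via hash
    card(P join D) = 80*40/(40) = 80
    cost = 680 + 2*40*6 + 80 = 1240
step 4: join A via nl_idx
    card(P join A) = 80*40/(10) = 320
    cost = 1240 + 80*6 + 320 = 2040

2040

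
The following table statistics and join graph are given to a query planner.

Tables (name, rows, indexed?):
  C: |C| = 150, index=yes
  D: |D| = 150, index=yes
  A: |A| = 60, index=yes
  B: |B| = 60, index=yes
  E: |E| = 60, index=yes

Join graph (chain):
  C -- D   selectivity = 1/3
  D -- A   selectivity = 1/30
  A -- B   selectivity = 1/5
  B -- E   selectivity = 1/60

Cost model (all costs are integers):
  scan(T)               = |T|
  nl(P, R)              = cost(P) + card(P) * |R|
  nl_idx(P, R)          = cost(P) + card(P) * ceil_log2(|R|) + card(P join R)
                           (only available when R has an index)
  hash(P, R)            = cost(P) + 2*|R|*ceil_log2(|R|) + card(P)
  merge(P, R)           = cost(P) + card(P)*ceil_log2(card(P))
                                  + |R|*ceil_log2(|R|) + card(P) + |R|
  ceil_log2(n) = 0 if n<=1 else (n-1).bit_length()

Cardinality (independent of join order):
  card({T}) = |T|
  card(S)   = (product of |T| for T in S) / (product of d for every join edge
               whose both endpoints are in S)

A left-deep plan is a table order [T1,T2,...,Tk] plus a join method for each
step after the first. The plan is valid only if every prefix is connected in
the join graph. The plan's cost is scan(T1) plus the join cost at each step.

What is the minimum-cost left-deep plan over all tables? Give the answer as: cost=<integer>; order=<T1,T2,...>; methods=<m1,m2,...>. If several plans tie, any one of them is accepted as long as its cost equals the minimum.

cost=10380; order=B,E,A,D,C; methods=nl_idx,hash,hash,hash

Selinger DP (subsets sized 1..n):
  {C}: scan cost=150, card=150
  {D}: scan cost=150, card=150
  {A}: scan cost=60, card=60
  {B}: scan cost=60, card=60
  {E}: scan cost=60, card=60
  {CD}: card=7500; try (D,hash)→2700, (C,hash)→2700, (D,merge)→2850, (C,merge)→2850, (D,nl_idx)→8850, (C,nl_idx)→8850 …(+2); best=2700 via (D,hash)
  {AD}: card=300; try (D,nl_idx)→840, (A,hash)→1020, (A,nl_idx)→1350, (D,merge)→1830, (A,merge)→1920, (D,hash)→2520 …(+2); best=840 via (D,nl_idx)
  {AB}: card=720; try (B,hash)→840, (A,hash)→840, (B,merge)→900, (A,merge)→900, (B,nl_idx)→1140, (A,nl_idx)→1140 …(+2); best=840 via (B,hash)
  {BE}: card=60; try (E,nl_idx)→480, (B,nl_idx)→480, (E,hash)→840, (B,hash)→840, (E,merge)→900, (B,merge)→900 …(+2); best=480 via (E,nl_idx)
  {ACD}: card=15000; try (C,hash)→3540, (C,merge)→5190, (A,hash)→10920, (C,nl_idx)→18240, (C,nl)→45840, (A,nl_idx)→62700 …(+2); best=3540 via (C,hash)
  {ABD}: card=3600; try (B,hash)→1860, (D,hash)→3960, (B,merge)→4260, (B,nl_idx)→6240, (D,merge)→10110, (D,nl_idx)→10200 …(+2); best=1860 via (B,hash)
  {ABE}: card=720; try (A,hash)→1260, (A,merge)→1320, (A,nl_idx)→1560, (E,hash)→2280, (A,nl)→4080, (E,nl_idx)→5880 …(+2); best=1260 via (A,hash)
  {ABCD}: card=180000; try (C,hash)→7860, (B,hash)→19260, (C,merge)→50010, (C,nl_idx)→210660, (B,merge)→228960, (B,nl_idx)→273540 …(+2); best=7860 via (C,hash)
  {ABDE}: card=3600; try (D,hash)→4380, (E,hash)→6180, (D,merge)→10530, (D,nl_idx)→10620, (E,nl_idx)→27060, (E,merge)→49080 …(+2); best=4380 via (D,hash)
  {ABCDE}: card=180000; try (C,hash)→10380, (C,merge)→52530, (E,hash)→188580, (C,nl_idx)→213180, (C,nl)→544380, (E,nl_idx)→1267860 …(+2); best=10380 via (C,hash)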